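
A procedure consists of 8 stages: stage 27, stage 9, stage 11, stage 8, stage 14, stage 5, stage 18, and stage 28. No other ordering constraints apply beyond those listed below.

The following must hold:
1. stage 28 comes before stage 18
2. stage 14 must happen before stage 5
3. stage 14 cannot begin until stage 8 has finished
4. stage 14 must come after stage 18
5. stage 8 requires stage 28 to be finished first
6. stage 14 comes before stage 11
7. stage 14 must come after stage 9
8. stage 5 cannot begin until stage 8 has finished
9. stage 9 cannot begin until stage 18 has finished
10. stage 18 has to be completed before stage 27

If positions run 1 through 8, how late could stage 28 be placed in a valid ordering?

Every stage that must follow stage 28 has to come after it. Tracing all chains starting from stage 28, those stages are: stage 27, stage 9, stage 11, stage 8, stage 14, stage 5, stage 18 — 7 in total.
So at least 7 stages follow stage 28, putting stage 28 no later than position 1. That position is achievable by scheduling everything else first.

1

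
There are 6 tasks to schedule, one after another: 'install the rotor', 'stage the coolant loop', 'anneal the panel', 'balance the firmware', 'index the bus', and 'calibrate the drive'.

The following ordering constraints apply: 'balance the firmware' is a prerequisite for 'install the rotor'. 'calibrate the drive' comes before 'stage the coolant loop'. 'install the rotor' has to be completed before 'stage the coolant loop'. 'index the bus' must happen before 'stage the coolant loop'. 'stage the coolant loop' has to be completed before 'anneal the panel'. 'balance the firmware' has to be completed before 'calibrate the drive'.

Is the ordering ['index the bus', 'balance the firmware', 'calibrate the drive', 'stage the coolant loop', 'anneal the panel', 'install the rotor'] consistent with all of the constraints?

The sequence places 'stage the coolant loop' ahead of 'install the rotor'.
But one of the constraints requires 'install the rotor' before 'stage the coolant loop', so this ordering violates it.

No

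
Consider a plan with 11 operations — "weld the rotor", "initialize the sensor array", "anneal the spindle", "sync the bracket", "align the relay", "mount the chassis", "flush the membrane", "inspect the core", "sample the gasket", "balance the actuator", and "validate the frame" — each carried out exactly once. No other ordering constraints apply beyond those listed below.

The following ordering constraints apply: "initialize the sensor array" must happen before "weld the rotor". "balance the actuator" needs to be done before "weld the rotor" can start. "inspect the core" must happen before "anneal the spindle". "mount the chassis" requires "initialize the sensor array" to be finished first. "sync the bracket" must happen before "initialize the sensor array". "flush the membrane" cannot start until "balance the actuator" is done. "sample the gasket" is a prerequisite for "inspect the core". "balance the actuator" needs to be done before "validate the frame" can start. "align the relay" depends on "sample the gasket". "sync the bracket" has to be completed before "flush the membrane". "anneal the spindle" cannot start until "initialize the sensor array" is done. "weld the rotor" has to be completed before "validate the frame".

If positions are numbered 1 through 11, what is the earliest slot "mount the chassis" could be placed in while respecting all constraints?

3

The operations that are forced before "mount the chassis", directly or transitively, are "initialize the sensor array", "sync the bracket". That's 2 operations.
With 2 mandatory predecessors, the earliest "mount the chassis" can sit is position 2+1 = 3, and placing just those 2 first achieves it.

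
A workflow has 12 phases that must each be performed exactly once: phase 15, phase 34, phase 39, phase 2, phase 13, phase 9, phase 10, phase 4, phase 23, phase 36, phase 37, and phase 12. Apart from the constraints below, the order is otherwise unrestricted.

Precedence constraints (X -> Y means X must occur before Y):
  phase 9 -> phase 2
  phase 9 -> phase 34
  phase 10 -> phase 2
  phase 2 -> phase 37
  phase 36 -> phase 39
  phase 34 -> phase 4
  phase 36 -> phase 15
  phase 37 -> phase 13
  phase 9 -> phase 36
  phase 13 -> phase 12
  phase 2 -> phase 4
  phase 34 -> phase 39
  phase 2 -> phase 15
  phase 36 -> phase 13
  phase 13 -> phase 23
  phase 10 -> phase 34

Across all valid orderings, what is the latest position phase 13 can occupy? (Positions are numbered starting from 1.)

Following every chain forward from phase 13, the phases that must come later are phase 23, phase 12 — 2 of them.
So at least 2 phases follow phase 13, putting phase 13 no later than position 10. That position is achievable by scheduling everything else first.

10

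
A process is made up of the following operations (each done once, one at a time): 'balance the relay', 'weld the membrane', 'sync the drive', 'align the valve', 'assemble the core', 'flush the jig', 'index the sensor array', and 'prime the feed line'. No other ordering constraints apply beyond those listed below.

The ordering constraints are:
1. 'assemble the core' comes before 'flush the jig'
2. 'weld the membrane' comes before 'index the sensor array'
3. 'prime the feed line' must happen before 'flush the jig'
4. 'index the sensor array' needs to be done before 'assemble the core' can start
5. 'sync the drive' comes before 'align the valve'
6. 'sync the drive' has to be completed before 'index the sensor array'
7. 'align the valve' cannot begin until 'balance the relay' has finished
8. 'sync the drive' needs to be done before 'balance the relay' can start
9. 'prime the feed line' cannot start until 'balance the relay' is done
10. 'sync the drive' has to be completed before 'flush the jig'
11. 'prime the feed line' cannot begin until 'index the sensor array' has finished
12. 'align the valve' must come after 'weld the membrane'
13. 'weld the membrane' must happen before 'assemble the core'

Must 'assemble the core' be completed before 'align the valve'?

'assemble the core' and 'align the valve' are not related by any chain of constraints.
So 'assemble the core' can come before 'align the valve' or after — it is not forced.

No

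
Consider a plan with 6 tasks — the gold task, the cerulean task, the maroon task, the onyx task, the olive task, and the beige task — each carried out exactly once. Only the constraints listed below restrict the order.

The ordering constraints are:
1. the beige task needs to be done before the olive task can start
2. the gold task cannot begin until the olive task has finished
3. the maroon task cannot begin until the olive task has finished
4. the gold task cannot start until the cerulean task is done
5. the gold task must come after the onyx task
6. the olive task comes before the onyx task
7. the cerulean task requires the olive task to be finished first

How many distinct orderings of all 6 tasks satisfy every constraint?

The beige task is the only task with nothing required before it, so every ordering starts there.
Counting all ways to extend the partial order to a total order gives 8.

8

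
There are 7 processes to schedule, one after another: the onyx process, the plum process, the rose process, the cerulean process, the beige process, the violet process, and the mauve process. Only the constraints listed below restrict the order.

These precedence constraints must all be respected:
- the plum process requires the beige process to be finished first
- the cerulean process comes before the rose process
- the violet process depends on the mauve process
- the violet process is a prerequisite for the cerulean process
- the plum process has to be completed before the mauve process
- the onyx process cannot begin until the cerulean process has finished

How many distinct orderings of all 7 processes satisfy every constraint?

2

The beige process is the only process with nothing required before it, so every ordering starts there.
Enumerating by repeatedly choosing an available process (one whose prerequisites are all placed) gives 2 distinct complete orderings.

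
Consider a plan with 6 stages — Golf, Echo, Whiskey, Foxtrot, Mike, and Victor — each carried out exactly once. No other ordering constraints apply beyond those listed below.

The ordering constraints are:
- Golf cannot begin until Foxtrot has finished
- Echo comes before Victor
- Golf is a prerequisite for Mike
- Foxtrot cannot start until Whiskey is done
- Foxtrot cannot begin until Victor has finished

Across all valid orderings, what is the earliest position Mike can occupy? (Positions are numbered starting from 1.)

Working backwards through the constraints from Mike, its full set of required predecessors is Golf, Echo, Whiskey, Foxtrot, Victor — 5 of them.
So at minimum 5 stages come before Mike, putting Mike no earlier than position 6. That position is achievable by scheduling exactly those predecessors first.

6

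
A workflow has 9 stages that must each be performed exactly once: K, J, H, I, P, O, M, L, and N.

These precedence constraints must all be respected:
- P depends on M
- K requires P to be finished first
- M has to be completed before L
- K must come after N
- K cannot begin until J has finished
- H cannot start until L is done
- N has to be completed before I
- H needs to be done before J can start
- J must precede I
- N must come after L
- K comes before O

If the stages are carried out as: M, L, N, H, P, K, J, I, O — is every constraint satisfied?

In the proposed order, K appears before J.
That contradicts the constraint that J must precede K.

No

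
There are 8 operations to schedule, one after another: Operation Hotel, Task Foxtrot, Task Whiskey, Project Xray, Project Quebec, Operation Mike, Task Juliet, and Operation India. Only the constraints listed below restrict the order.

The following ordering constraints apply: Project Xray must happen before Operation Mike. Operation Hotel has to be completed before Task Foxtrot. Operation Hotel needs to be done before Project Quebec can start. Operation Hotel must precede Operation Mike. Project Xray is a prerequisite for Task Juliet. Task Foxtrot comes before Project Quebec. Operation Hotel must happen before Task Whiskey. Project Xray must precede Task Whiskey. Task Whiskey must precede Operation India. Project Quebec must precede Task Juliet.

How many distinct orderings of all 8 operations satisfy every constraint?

162

The operations with no prerequisites are Operation Hotel, Project Xray; any of them can be placed first.
Systematically extending each partial ordering one operation at a time and counting, there are 162 complete orderings.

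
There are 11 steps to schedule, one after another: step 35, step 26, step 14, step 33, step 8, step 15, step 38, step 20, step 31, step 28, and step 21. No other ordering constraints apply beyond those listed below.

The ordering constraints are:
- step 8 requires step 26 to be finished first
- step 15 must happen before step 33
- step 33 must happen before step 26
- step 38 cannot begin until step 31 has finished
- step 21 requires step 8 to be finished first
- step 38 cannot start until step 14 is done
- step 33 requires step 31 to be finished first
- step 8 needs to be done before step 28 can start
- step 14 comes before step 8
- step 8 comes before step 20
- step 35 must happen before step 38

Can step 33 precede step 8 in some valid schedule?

Yes

Step 33 is actually forced before step 8 by the constraints, so certainly some valid ordering has step 33 first.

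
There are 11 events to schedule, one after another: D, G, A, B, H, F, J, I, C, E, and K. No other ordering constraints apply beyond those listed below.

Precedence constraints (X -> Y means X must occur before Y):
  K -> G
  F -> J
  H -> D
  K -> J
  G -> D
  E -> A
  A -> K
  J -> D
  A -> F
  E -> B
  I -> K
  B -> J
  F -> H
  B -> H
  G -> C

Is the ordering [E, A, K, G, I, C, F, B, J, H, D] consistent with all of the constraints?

In the proposed order, K appears before I.
But one of the constraints requires I before K, so this ordering violates it.

No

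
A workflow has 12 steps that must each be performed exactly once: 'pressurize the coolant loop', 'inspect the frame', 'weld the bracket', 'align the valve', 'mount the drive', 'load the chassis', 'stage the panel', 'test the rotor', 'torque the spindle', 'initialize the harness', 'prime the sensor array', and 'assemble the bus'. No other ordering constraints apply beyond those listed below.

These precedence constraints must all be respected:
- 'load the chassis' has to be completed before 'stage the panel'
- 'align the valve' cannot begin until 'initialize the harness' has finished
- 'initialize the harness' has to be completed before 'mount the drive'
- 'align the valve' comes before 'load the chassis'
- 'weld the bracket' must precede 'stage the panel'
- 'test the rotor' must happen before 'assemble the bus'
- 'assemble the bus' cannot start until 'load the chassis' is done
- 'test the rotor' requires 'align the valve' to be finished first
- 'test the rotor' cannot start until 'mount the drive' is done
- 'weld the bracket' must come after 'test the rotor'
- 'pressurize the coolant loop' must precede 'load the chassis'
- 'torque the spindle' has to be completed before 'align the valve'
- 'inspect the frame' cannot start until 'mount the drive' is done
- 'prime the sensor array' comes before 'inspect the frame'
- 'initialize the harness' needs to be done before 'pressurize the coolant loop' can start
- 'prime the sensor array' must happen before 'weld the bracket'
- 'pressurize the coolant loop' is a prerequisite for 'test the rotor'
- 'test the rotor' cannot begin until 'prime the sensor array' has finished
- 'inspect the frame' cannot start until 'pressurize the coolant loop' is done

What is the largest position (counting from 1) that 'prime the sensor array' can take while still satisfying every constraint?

7

Every step that must follow 'prime the sensor array' has to come after it. Tracing all chains starting from 'prime the sensor array', those steps are: 'inspect the frame', 'weld the bracket', 'stage the panel', 'test the rotor', 'assemble the bus' — 5 in total.
With 5 mandatory successors out of 12 steps total, the latest slot for 'prime the sensor array' is 12−5 = 7, and it's reachable by doing all non-successors before 'prime the sensor array'.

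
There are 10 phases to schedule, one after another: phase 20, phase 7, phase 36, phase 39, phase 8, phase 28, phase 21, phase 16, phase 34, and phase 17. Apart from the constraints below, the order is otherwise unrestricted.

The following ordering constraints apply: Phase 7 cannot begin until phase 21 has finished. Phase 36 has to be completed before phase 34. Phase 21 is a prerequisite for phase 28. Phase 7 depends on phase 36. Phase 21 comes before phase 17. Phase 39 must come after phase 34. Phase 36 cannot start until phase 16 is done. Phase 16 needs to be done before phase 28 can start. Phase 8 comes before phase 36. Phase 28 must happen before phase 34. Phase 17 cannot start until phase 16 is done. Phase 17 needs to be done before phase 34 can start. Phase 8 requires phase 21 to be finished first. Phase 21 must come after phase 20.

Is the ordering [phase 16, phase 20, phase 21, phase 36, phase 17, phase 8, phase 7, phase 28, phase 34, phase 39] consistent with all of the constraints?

No

Here phase 8 comes after phase 36.
But one of the constraints requires phase 8 before phase 36, so this ordering violates it.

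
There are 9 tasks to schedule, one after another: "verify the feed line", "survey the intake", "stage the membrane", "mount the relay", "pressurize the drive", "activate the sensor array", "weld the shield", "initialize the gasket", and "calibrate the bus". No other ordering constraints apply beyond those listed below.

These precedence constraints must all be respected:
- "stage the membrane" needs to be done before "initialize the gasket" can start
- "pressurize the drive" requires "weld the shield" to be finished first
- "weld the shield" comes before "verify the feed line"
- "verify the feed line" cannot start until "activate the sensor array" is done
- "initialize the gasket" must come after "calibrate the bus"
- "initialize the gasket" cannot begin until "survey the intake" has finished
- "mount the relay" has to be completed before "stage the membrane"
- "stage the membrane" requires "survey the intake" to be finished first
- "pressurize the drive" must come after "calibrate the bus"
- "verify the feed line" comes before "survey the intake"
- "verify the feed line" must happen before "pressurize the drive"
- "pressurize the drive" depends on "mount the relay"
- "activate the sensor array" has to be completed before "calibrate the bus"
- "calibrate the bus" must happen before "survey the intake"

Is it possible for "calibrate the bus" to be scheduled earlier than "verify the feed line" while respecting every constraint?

Yes

Nothing in the constraints forces "verify the feed line" before "calibrate the bus" — there is no chain from "verify the feed line" to "calibrate the bus".
So a valid ordering placing "calibrate the bus" earlier than "verify the feed line" exists.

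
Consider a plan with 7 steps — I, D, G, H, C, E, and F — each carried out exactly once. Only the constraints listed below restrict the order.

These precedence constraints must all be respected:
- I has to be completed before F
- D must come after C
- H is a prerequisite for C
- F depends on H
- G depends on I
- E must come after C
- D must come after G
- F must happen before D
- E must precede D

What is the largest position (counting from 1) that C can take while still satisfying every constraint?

5

The steps that are forced after C, directly or by a chain of constraints, are D, E. That's 2 steps.
With 2 mandatory successors out of 7 steps total, the latest slot for C is 7−2 = 5, and it's reachable by doing all non-successors before C.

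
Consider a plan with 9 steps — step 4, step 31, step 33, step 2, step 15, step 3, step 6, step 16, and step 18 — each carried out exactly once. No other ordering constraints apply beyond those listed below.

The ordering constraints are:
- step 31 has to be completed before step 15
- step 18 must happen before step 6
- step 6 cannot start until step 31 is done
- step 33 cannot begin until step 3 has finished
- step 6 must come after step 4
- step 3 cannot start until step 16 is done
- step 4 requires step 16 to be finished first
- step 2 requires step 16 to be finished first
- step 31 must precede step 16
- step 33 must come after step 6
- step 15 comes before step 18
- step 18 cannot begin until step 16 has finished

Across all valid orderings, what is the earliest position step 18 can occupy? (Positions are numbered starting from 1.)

Every step that must precede step 18 has to come before it. Tracing all chains that end at step 18, those steps are: step 31, step 15, step 16 — 3 in total.
With 3 mandatory predecessors, the earliest step 18 can sit is position 3+1 = 4, and placing just those 3 first achieves it.

4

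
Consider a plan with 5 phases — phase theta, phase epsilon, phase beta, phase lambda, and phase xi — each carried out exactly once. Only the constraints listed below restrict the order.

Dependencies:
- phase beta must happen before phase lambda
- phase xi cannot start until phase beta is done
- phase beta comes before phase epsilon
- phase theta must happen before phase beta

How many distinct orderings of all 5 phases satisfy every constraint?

6

Only phase theta has no prerequisites, so it must go first.
Counting all ways to extend the partial order to a total order gives 6.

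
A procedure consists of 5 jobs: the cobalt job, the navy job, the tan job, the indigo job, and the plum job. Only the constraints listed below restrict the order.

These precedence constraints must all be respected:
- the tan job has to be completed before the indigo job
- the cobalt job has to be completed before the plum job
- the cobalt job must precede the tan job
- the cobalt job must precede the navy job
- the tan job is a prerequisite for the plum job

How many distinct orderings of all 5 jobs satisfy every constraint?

8

The cobalt job is the only job with nothing required before it, so every ordering starts there.
Systematically extending each partial ordering one job at a time and counting, there are 8 complete orderings.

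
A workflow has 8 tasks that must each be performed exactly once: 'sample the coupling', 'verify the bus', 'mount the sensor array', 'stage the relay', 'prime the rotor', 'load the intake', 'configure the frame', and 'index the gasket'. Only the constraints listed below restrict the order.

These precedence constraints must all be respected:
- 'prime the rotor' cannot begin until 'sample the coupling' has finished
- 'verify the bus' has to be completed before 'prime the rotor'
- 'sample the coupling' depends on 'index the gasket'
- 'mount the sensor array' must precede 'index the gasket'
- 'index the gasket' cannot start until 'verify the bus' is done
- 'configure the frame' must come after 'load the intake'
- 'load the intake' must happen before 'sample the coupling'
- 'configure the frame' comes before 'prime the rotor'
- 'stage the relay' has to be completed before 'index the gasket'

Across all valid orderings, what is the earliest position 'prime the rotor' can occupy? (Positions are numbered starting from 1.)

8

Every task that must precede 'prime the rotor' has to come before it. Tracing all chains that end at 'prime the rotor', those tasks are: 'sample the coupling', 'verify the bus', 'mount the sensor array', 'stage the relay', 'load the intake', 'configure the frame', 'index the gasket' — 7 in total.
So at minimum 7 tasks come before 'prime the rotor', putting 'prime the rotor' no earlier than position 8. That position is achievable by scheduling exactly those predecessors first.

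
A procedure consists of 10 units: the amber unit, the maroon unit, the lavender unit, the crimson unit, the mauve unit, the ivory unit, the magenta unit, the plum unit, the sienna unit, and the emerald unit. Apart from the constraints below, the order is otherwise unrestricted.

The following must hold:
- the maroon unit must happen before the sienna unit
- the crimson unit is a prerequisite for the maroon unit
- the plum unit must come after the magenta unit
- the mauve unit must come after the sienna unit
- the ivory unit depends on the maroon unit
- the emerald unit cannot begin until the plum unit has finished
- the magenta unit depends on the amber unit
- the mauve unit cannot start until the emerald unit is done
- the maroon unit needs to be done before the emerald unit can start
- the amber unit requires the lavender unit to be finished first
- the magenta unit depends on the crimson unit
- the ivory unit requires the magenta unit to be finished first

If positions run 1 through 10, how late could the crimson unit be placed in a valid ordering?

Following every chain forward from the crimson unit, the units that must come later are the maroon unit, the mauve unit, the ivory unit, the magenta unit, the plum unit, the sienna unit, the emerald unit — 7 of them.
So at least 7 units follow the crimson unit, putting the crimson unit no later than position 3. That position is achievable by scheduling everything else first.

3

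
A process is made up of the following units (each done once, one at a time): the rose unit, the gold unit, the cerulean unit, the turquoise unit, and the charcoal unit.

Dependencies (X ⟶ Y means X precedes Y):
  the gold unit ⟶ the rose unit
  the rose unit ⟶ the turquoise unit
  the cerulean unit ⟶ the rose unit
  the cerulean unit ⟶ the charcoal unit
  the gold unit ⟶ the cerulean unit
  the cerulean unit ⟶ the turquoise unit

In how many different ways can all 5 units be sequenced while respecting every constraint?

The gold unit is the only unit with nothing required before it, so every ordering starts there.
Systematically extending each partial ordering one unit at a time and counting, there are 3 complete orderings.

3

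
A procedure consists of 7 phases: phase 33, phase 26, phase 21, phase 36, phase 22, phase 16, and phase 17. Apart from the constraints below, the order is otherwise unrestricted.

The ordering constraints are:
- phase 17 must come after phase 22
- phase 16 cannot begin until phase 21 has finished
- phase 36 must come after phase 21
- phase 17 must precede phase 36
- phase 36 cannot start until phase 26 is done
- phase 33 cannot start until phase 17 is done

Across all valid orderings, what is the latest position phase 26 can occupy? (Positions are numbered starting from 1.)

Following the constraints forward from phase 26, its only required successor is phase 36.
With 1 mandatory successor out of 7 phases total, the latest slot for phase 26 is 7−1 = 6, and it's reachable by doing all non-successors before phase 26.

6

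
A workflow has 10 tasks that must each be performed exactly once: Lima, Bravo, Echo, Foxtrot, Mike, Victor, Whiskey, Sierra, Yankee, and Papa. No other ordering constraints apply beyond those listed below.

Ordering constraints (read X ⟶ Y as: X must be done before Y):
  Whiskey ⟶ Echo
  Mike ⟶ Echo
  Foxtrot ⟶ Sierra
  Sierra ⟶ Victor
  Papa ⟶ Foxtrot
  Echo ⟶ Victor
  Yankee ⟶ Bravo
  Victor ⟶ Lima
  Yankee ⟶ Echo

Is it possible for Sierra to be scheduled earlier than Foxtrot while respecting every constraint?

The constraints give a chain Foxtrot → Sierra, which forces Foxtrot before Sierra.
Hence Sierra can never be scheduled before Foxtrot.

No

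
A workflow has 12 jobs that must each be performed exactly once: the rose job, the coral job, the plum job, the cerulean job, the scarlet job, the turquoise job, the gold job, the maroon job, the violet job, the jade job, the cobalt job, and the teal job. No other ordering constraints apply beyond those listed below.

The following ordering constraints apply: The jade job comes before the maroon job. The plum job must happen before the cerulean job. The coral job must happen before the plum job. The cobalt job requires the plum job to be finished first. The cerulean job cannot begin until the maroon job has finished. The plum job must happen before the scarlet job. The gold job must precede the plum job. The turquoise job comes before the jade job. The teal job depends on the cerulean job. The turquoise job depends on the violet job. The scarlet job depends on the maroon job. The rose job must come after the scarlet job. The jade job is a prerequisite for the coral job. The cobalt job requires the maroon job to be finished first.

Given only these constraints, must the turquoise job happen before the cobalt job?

Yes

There is a constraint chain the turquoise job → the jade job → the maroon job → the cobalt job.
Hence the turquoise job necessarily comes before the cobalt job.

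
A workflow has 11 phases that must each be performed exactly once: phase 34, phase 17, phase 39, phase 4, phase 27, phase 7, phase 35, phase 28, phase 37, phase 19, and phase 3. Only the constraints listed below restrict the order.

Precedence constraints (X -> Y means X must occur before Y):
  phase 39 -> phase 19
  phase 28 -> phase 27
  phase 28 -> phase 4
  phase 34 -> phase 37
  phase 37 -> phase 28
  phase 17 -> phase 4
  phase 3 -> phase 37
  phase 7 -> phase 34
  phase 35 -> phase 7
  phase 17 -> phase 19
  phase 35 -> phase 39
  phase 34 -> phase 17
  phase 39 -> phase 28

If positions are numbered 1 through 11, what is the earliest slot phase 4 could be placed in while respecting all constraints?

Working backwards through the constraints from phase 4, its full set of required predecessors is phase 34, phase 17, phase 39, phase 7, phase 35, phase 28, phase 37, phase 3 — 8 of them.
With 8 mandatory predecessors, the earliest phase 4 can sit is position 8+1 = 9, and placing just those 8 first achieves it.

9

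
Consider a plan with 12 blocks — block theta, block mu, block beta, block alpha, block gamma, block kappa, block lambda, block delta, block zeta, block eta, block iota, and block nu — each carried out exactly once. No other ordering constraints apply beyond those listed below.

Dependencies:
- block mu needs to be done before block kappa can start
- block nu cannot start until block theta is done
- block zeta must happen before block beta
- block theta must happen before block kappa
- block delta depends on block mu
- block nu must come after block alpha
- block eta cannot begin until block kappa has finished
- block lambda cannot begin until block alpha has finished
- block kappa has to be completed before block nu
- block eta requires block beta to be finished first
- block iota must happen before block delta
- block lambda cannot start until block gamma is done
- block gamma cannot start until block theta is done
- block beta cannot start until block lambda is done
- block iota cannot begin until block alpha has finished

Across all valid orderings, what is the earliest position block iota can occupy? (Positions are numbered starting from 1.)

The only block forced before block iota (directly or transitively) is block alpha.
With 1 mandatory predecessor, the earliest block iota can sit is position 1+1 = 2, and placing just that one first achieves it.

2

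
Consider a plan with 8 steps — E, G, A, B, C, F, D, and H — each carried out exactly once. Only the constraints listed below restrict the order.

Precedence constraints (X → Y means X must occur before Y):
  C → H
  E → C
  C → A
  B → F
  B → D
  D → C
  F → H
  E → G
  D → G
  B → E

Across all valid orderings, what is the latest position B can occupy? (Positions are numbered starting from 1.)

1

The steps that are forced after B, directly or by a chain of constraints, are E, G, A, C, F, D, H. That's 7 steps.
So at least 7 steps follow B, putting B no later than position 1. That position is achievable by scheduling everything else first.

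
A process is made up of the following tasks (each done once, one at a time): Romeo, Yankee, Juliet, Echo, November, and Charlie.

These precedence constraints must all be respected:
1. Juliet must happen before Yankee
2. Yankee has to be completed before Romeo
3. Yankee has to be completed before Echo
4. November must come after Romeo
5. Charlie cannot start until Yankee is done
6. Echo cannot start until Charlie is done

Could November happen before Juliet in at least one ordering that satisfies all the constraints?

The constraints give a chain Juliet → Yankee → Romeo → November, which forces Juliet before November.
Hence November can never be scheduled before Juliet.

No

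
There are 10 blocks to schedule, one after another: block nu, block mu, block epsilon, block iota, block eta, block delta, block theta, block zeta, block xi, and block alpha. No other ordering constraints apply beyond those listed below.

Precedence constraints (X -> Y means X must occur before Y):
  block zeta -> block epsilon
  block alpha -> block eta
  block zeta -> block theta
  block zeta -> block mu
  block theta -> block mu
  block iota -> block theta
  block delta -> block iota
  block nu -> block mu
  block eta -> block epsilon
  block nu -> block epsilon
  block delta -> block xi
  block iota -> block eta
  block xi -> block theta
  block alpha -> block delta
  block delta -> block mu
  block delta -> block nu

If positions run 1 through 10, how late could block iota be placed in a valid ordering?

The blocks that are forced after block iota, directly or by a chain of constraints, are block mu, block epsilon, block eta, block theta. That's 4 blocks.
With 4 mandatory successors out of 10 blocks total, the latest slot for block iota is 10−4 = 6, and it's reachable by doing all non-successors before block iota.

6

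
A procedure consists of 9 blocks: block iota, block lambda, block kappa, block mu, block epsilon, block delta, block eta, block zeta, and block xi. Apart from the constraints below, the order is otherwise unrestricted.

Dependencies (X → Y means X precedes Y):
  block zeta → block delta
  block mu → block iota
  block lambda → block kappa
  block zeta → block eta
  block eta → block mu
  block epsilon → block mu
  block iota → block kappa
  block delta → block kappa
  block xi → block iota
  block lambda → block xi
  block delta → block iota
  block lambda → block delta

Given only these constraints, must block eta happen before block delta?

Block eta and block delta are not related by any chain of constraints.
There exist valid orderings with block delta before block eta, so block eta is not required to come first.

No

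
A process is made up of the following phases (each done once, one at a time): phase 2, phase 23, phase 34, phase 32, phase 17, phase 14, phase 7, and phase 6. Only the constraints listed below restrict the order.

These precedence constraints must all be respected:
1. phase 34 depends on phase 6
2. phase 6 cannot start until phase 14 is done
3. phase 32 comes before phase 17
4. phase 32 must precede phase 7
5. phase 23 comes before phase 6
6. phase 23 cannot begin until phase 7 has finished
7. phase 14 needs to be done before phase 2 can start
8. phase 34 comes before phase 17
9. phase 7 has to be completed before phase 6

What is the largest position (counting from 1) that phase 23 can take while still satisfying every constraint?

5

Every phase that must follow phase 23 has to come after it. Tracing all chains starting from phase 23, those phases are: phase 34, phase 17, phase 6 — 3 in total.
With 3 mandatory successors out of 8 phases total, the latest slot for phase 23 is 8−3 = 5, and it's reachable by doing all non-successors before phase 23.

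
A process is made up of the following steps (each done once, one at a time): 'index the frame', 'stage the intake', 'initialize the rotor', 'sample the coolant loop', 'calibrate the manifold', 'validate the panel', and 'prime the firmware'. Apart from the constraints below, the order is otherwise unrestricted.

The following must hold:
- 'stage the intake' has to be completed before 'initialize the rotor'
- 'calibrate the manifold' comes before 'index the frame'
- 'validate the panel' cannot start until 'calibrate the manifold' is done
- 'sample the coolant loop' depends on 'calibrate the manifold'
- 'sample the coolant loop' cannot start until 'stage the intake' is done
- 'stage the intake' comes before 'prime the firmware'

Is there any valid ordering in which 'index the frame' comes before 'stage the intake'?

Yes

Nothing in the constraints forces 'stage the intake' before 'index the frame' — there is no chain from 'stage the intake' to 'index the frame'.
So a valid ordering placing 'index the frame' earlier than 'stage the intake' exists.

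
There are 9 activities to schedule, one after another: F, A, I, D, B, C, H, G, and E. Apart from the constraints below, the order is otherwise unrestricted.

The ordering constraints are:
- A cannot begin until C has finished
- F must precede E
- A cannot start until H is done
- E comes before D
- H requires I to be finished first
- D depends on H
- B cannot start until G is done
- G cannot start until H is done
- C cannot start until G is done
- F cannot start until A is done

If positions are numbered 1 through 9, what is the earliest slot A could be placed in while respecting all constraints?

The activities that are forced before A, directly or transitively, are I, C, H, G. That's 4 activities.
With 4 mandatory predecessors, the earliest A can sit is position 4+1 = 5, and placing just those 4 first achieves it.

5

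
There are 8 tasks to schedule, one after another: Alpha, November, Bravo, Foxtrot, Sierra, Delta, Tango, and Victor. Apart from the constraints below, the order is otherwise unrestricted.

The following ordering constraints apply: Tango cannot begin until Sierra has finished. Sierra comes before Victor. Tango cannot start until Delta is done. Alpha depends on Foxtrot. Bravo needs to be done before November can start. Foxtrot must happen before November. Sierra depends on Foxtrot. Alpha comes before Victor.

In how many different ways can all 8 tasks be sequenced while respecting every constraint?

3 tasks have no prerequisites (Bravo, Foxtrot, Delta), so any of them could come first.
Counting all ways to extend the partial order to a total order gives 557.

557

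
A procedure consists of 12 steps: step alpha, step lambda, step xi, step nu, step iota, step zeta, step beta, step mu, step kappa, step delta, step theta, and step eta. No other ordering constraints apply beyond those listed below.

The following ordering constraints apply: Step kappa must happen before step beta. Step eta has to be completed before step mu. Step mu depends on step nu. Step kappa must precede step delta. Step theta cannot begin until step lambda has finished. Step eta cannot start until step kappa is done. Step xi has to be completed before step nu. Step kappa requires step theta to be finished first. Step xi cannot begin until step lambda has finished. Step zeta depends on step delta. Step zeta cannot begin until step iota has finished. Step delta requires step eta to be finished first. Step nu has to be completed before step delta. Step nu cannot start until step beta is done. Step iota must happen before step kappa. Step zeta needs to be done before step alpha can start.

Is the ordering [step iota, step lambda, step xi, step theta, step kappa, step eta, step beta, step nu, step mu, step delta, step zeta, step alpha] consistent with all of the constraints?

Yes

Every stated constraint is respected: step iota sits at position 1, ahead of step zeta at position 11, and each of the other listed pairs likewise has the predecessor earlier in the sequence.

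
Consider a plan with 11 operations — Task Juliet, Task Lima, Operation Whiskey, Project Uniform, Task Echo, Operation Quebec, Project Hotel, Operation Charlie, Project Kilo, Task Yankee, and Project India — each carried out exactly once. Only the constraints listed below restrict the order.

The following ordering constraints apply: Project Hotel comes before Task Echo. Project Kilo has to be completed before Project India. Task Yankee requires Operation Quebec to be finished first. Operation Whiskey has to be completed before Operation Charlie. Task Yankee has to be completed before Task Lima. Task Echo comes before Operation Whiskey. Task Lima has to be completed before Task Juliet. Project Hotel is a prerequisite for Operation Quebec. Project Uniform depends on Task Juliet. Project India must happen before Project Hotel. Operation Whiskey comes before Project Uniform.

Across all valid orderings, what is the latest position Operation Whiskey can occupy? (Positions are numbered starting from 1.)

The operations that are forced after Operation Whiskey, directly or by a chain of constraints, are Project Uniform, Operation Charlie. That's 2 operations.
So at least 2 operations follow Operation Whiskey, putting Operation Whiskey no later than position 9. That position is achievable by scheduling everything else first.

9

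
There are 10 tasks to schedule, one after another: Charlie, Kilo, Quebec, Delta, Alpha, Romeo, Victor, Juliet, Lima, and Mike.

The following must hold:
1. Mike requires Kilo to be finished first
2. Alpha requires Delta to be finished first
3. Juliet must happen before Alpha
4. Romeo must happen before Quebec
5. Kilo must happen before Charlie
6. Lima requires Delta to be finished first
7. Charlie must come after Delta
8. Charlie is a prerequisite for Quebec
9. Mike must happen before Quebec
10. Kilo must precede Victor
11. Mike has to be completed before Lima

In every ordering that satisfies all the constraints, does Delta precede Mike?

Delta and Mike are not related by any chain of constraints.
So Delta can come before Mike or after — it is not forced.

No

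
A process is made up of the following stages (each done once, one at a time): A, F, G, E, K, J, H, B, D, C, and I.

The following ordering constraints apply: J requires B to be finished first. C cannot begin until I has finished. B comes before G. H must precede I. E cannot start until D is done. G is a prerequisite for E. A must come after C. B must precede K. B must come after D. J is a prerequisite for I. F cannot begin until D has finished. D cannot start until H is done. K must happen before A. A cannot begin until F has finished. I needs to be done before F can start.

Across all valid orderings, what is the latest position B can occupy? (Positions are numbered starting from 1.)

Every stage that must follow B has to come after it. Tracing all chains starting from B, those stages are: A, F, G, E, K, J, C, I — 8 in total.
So at least 8 stages follow B, putting B no later than position 3. That position is achievable by scheduling everything else first.

3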